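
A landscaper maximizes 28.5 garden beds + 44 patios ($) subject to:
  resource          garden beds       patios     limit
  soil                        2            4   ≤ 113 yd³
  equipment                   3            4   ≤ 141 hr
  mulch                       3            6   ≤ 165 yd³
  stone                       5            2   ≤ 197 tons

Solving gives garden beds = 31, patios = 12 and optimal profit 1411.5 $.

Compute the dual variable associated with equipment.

At the optimum: soil uses 110 of 113 (slack = 3); equipment uses 141 of 141 (binding); mulch uses 165 of 165 (binding); stone uses 179 of 197 (slack = 18).
Slack constraints have shadow price 0 (complementary slackness).
From A_Bᵀ y = c: 3·y_equipment + 3·y_mulch = 28.5; 4·y_equipment + 6·y_mulch = 44.
→ y_equipment = 6.5 and y_mulch = 3.
Shadow price of equipment = 6.5.

6.5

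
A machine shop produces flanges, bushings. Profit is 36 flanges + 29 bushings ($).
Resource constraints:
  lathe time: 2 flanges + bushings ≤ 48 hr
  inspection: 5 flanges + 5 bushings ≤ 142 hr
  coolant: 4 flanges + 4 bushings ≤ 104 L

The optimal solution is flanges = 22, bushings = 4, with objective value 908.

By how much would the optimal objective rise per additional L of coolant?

5.5

Check each constraint at x*: lathe time 48/48 (tight); inspection 130/142 (slack 12); coolant 104/104 (tight).
By complementary slackness, y = 0 for the non-binding constraint.
From A_Bᵀ y = c: 2·y_lathe time + 4·y_coolant = 36; 1·y_lathe time + 4·y_coolant = 29.
This yields shadow prices y_lathe time = 7, y_coolant = 5.5.
Shadow price of coolant = 5.5.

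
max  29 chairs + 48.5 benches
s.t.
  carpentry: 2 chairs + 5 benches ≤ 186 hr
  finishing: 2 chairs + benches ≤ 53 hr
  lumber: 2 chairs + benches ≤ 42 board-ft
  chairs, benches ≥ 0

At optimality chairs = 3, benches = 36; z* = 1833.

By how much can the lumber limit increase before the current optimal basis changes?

11

Binding constraints: carpentry, lumber. The basis is B = [[2,5],[2,1]] with det -8.
Per unit increase in lumber, x* moves by d = (0.625, -0.25).
The basis stays optimal until finishing becomes binding; allowable increase = 11 board-ft.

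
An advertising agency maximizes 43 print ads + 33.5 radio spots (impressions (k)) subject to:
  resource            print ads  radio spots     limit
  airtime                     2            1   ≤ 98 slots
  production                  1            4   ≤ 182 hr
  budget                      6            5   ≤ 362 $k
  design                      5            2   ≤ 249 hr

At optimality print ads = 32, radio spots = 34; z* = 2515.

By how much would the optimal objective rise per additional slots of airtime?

Binding: airtime and budget. Non-binding: production (14 unused), design (21 unused).
By complementary slackness, y = 0 for the non-binding constraints.
Dual feasibility on the basic columns requires 2·y_airtime + 6·y_budget = 43, 1·y_airtime + 5·y_budget = 33.5.
This yields shadow prices y_airtime = 3.5, y_budget = 6.
Shadow price of airtime = 3.5.

3.5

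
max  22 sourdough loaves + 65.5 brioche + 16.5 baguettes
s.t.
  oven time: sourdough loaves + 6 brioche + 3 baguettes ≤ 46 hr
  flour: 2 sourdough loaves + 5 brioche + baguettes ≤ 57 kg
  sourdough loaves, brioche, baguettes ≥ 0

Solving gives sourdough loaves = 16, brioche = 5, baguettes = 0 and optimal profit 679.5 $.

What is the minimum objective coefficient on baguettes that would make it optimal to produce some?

Both oven time and flour are binding at x*.
From A_Bᵀ y = c: 1·y_oven time + 2·y_flour = 22; 6·y_oven time + 5·y_flour = 65.5.
→ y_oven time = 3 and y_flour = 9.5.
baguettes enters the basis when its profit ≥ yᵀa₃ = 3·3 + 9.5·1 = 18.5.

18.5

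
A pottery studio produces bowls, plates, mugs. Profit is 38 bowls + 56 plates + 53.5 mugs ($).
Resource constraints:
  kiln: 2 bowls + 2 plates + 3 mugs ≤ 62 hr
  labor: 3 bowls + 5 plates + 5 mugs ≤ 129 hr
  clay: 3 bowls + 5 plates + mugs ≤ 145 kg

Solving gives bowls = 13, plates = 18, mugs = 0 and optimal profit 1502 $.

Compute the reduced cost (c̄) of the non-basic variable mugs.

-8

Check each constraint at x*: kiln 62/62 (tight); labor 129/129 (tight); clay 129/145 (slack 16).
Slack constraints have shadow price 0 (complementary slackness).
From A_Bᵀ y = c: 2·y_kiln + 3·y_labor = 38; 2·y_kiln + 5·y_labor = 56.
Solving: y_kiln = 5.5, y_labor = 9.
Reduced cost of mugs: c₃ − yᵀa₃ = 53.5 − (5.5·3 + 9·5) = 53.5 − 61.5 = -8.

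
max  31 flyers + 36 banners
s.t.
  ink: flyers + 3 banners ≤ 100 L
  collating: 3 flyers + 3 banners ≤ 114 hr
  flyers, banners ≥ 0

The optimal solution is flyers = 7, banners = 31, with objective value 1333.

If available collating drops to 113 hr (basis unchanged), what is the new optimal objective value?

1323.5

Check each constraint at x*: ink 100/100 (tight); collating 114/114 (tight).
Dual feasibility on the basic columns requires 1·y_ink + 3·y_collating = 31, 3·y_ink + 3·y_collating = 36.
This yields shadow prices y_ink = 2.5, y_collating = 9.5.
Δz = y_collating·Δb = 9.5 × (-1) = -9.5, so new z* = 1333 − 9.5 = 1323.5.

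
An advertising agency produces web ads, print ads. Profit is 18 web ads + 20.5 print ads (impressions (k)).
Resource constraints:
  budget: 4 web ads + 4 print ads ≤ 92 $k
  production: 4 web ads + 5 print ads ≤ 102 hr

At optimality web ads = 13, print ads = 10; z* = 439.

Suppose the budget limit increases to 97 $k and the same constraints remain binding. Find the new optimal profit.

449

At the optimum: budget uses 92 of 92 (binding); production uses 102 of 102 (binding).
From A_Bᵀ y = c: 4·y_budget + 4·y_production = 18; 4·y_budget + 5·y_production = 20.5.
This yields shadow prices y_budget = 2, y_production = 2.5.
Δz = y_budget·Δb = 2 × (5) = 10, so new z* = 439 + 10 = 449.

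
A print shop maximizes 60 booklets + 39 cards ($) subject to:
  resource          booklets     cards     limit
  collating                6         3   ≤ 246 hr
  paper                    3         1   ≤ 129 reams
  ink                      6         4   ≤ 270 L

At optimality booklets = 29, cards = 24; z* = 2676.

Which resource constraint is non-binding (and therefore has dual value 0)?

collating: 246/246 (binding)
paper: 111/129 (slack 18)
ink: 270/270 (binding)
By complementary slackness, a constraint with positive slack has shadow price 0 → paper.

paper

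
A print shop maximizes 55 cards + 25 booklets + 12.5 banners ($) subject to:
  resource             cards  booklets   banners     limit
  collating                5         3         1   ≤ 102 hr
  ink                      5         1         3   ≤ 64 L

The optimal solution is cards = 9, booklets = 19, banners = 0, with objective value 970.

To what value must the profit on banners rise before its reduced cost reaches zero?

19

At the optimum: collating uses 102 of 102 (binding); ink uses 64 of 64 (binding).
From A_Bᵀ y = c: 5·y_collating + 5·y_ink = 55; 3·y_collating + 1·y_ink = 25.
This yields shadow prices y_collating = 7, y_ink = 4.
banners enters the basis when its profit ≥ yᵀa₃ = 7·1 + 4·3 = 19.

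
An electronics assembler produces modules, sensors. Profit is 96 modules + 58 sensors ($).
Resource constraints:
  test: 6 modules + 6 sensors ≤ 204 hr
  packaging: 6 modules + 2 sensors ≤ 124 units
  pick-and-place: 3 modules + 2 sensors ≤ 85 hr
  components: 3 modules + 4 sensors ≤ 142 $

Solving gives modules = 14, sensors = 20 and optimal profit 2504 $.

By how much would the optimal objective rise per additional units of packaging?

At the optimum: test uses 204 of 204 (binding); packaging uses 124 of 124 (binding); pick-and-place uses 82 of 85 (slack = 3); components uses 122 of 142 (slack = 20).
Slack constraints have shadow price 0 (complementary slackness).
The binding rows give the dual system: 6·y_test + 6·y_packaging = 96 and 6·y_test + 2·y_packaging = 58.
Solving: y_test = 6.5, y_packaging = 9.5.
Shadow price of packaging = 9.5.

9.5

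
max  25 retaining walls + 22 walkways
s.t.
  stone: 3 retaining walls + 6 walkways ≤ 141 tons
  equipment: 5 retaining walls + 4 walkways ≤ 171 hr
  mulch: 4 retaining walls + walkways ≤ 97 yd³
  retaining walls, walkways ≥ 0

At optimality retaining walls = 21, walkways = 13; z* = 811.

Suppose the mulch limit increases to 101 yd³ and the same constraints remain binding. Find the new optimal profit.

Binding: stone and mulch. Non-binding: equipment (14 unused).
Since equipment is not tight, its dual is 0.
Dual feasibility on the basic columns requires 3·y_stone + 4·y_mulch = 25, 6·y_stone + 1·y_mulch = 22.
Solving: y_stone = 3, y_mulch = 4.
Δz = y_mulch·Δb = 4 × (4) = 16, so new z* = 811 + 16 = 827.

827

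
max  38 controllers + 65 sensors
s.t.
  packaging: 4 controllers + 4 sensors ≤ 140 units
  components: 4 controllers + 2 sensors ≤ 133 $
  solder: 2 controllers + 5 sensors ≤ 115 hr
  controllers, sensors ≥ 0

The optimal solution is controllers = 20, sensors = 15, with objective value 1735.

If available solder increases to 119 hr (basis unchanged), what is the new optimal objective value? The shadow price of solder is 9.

Δb = 4, so new z* = 1735 + (9)·(4) = 1735 + 36 = 1771.

1771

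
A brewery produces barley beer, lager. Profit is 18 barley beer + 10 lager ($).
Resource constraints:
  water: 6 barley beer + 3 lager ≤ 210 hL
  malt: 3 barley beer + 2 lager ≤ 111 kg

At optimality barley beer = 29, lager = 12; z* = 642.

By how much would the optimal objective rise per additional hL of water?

2

At the optimum: water uses 210 of 210 (binding); malt uses 111 of 111 (binding).
The binding rows give the dual system: 6·y_water + 3·y_malt = 18 and 3·y_water + 2·y_malt = 10.
Solving: y_water = 2, y_malt = 2.
Shadow price of water = 2.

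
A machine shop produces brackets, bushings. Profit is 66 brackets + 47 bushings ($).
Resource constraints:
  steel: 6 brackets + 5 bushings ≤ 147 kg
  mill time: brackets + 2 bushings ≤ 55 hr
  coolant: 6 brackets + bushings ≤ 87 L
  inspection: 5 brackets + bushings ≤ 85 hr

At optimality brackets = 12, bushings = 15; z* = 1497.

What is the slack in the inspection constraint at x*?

10

inspection used = 5·12 + 1·15 = 75; slack = 85 − 75 = 10.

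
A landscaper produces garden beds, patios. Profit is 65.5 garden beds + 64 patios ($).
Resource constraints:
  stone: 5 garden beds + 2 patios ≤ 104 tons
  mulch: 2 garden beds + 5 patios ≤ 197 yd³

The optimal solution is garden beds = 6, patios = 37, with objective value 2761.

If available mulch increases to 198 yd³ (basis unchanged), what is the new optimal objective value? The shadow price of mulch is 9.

2770

Δb = 1, so new z* = 2761 + (9)·(1) = 2761 + 9 = 2770.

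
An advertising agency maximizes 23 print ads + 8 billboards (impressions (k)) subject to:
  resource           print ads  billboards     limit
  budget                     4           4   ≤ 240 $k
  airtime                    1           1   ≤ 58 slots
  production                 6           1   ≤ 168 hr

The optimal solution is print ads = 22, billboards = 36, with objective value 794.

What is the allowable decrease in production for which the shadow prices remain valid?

110

Binding constraints: airtime, production. The basis is B = [[1,1],[6,1]] with det -5.
Per unit decrease in production, x* moves by d = (-0.2, 0.2).
The basis stays optimal until print ads reaches 0; allowable decrease = 110 hr.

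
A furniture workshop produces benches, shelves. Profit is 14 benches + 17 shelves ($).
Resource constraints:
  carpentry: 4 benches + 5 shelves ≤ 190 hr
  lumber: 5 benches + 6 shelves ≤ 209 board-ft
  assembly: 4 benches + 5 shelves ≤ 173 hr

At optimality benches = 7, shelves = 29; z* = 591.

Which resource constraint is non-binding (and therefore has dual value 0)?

carpentry

carpentry: 173/190 (slack 17)
lumber: 209/209 (binding)
assembly: 173/173 (binding)
By complementary slackness, a constraint with positive slack has shadow price 0 → carpentry.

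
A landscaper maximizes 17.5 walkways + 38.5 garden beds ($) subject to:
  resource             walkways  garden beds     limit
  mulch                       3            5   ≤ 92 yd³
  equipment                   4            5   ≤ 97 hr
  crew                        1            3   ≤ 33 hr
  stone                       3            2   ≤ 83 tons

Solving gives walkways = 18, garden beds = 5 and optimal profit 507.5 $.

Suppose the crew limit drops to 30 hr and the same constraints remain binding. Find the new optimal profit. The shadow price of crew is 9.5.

479

Δb = -3, so new z* = 507.5 + (9.5)·(-3) = 507.5 − 28.5 = 479.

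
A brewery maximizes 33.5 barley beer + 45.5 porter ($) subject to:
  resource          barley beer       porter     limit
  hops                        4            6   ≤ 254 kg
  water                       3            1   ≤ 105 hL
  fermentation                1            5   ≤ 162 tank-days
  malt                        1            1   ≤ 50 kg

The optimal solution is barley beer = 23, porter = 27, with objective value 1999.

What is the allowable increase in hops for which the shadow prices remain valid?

2

Binding constraints: hops, malt. The basis is B = [[4,6],[1,1]] with det -2.
Per unit increase in hops, x* moves by d = (-0.5, 0.5).
The basis stays optimal until fermentation becomes binding; allowable increase = 2 kg.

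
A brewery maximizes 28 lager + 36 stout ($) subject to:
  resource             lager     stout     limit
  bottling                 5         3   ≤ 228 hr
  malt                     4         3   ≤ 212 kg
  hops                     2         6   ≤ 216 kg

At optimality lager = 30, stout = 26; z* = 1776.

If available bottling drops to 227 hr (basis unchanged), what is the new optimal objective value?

1772

Binding: bottling and hops. Non-binding: malt (14 unused).
By complementary slackness, y = 0 for the non-binding constraint.
From A_Bᵀ y = c: 5·y_bottling + 2·y_hops = 28; 3·y_bottling + 6·y_hops = 36.
Solving: y_bottling = 4, y_hops = 4.
Δz = y_bottling·Δb = 4 × (-1) = -4, so new z* = 1776 − 4 = 1772.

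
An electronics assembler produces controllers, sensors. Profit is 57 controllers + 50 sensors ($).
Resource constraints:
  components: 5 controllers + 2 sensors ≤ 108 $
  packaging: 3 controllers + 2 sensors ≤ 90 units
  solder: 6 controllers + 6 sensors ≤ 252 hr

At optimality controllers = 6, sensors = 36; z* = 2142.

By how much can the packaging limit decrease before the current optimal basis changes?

Binding constraints: packaging, solder. The basis is B = [[3,2],[6,6]] with det 6.
Per unit decrease in packaging, x* moves by d = (-1, 1).
The basis stays optimal until controllers reaches 0; allowable decrease = 6 units.

6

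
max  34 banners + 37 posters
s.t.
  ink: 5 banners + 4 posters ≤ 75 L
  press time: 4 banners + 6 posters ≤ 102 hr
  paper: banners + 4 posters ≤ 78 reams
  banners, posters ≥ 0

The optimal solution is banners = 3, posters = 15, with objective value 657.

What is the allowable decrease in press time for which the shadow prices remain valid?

42

Binding constraints: ink, press time. The basis is B = [[5,4],[4,6]] with det 14.
Per unit decrease in press time, x* moves by d = (0.2857, -0.3571).
The basis stays optimal until posters reaches 0; allowable decrease = 42 hr.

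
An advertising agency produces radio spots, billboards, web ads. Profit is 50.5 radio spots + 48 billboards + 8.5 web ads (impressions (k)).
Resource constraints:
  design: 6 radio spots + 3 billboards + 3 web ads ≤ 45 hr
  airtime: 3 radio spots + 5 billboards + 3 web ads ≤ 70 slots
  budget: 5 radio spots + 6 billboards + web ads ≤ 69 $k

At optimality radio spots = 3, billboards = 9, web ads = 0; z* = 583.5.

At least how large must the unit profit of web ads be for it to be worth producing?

15.5

Check each constraint at x*: design 45/45 (tight); airtime 54/70 (slack 16); budget 69/69 (tight).
Since airtime is not tight, its dual is 0.
Dual feasibility on the basic columns requires 6·y_design + 5·y_budget = 50.5, 3·y_design + 6·y_budget = 48.
→ y_design = 3 and y_budget = 6.5.
web ads enters the basis when its profit ≥ yᵀa₃ = 3·3 + 6.5·1 = 15.5.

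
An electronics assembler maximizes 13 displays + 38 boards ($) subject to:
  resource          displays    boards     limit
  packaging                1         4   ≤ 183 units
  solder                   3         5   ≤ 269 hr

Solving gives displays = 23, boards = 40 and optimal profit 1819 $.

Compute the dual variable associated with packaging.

7

At the optimum: packaging uses 183 of 183 (binding); solder uses 269 of 269 (binding).
The binding rows give the dual system: 1·y_packaging + 3·y_solder = 13 and 4·y_packaging + 5·y_solder = 38.
Solving: y_packaging = 7, y_solder = 2.
Shadow price of packaging = 7.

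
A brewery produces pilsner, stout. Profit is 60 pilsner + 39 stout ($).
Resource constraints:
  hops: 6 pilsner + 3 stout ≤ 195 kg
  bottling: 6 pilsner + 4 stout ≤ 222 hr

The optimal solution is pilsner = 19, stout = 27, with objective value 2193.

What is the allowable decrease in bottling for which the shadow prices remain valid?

27

Binding constraints: hops, bottling. The basis is B = [[6,3],[6,4]] with det 6.
Per unit decrease in bottling, x* moves by d = (0.5, -1).
The basis stays optimal until stout reaches 0; allowable decrease = 27 hr.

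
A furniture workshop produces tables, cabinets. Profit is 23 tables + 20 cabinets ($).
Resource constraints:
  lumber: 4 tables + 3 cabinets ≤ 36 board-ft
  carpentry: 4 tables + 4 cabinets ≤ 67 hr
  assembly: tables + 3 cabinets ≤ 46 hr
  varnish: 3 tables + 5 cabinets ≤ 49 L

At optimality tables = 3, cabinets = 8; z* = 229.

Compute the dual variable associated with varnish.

1

Binding: lumber and varnish. Non-binding: carpentry (23 unused), assembly (19 unused).
By complementary slackness, y = 0 for the non-binding constraints.
The binding rows give the dual system: 4·y_lumber + 3·y_varnish = 23 and 3·y_lumber + 5·y_varnish = 20.
Solving: y_lumber = 5, y_varnish = 1.
Shadow price of varnish = 1.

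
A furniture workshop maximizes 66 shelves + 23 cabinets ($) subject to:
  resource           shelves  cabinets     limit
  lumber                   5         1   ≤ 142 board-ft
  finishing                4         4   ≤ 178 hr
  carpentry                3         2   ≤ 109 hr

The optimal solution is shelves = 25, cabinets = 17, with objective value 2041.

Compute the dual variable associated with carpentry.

At the optimum: lumber uses 142 of 142 (binding); finishing uses 168 of 178 (slack = 10); carpentry uses 109 of 109 (binding).
By complementary slackness, y = 0 for the non-binding constraint.
From A_Bᵀ y = c: 5·y_lumber + 3·y_carpentry = 66; 1·y_lumber + 2·y_carpentry = 23.
This yields shadow prices y_lumber = 9, y_carpentry = 7.
Shadow price of carpentry = 7.

7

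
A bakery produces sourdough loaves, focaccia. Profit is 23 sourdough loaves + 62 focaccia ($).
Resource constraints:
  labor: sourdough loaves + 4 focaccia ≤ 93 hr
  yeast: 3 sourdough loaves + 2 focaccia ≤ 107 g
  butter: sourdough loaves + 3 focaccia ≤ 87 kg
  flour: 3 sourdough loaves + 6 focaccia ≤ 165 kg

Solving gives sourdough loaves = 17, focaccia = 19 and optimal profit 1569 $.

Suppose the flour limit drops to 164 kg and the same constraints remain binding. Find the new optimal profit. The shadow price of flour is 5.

1564

Δb = -1, so new z* = 1569 + (5)·(-1) = 1569 − 5 = 1564.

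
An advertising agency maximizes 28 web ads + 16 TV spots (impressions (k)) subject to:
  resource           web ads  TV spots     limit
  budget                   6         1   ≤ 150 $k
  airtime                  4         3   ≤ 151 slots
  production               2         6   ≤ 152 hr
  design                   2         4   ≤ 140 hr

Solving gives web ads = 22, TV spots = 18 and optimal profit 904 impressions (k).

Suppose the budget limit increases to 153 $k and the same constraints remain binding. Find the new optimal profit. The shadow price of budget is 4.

916

Δb = 3, so new z* = 904 + (4)·(3) = 904 + 12 = 916.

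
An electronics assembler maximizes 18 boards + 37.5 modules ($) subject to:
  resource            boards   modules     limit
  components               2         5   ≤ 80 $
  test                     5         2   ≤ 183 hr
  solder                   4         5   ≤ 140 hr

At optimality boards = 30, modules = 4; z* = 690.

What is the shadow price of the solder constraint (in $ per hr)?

1.5

Check each constraint at x*: components 80/80 (tight); test 158/183 (slack 25); solder 140/140 (tight).
Slack constraints have shadow price 0 (complementary slackness).
Dual feasibility on the basic columns requires 2·y_components + 4·y_solder = 18, 5·y_components + 5·y_solder = 37.5.
This yields shadow prices y_components = 6, y_solder = 1.5.
Shadow price of solder = 1.5.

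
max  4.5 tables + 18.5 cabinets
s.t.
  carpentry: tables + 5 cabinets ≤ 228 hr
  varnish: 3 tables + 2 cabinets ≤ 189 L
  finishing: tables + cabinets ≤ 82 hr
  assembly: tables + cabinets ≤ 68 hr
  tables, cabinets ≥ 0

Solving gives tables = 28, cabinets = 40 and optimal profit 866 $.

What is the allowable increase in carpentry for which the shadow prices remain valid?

112

Binding constraints: carpentry, assembly. The basis is B = [[1,5],[1,1]] with det -4.
Per unit increase in carpentry, x* moves by d = (-0.25, 0.25).
The basis stays optimal until tables reaches 0; allowable increase = 112 hr.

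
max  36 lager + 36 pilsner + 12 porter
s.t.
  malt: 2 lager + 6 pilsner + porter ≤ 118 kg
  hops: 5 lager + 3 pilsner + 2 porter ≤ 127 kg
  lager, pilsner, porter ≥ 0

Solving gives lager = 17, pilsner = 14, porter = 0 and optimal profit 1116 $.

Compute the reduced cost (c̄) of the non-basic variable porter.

-3

At the optimum: malt uses 118 of 118 (binding); hops uses 127 of 127 (binding).
From A_Bᵀ y = c: 2·y_malt + 5·y_hops = 36; 6·y_malt + 3·y_hops = 36.
→ y_malt = 3 and y_hops = 6.
Reduced cost of porter: c₃ − yᵀa₃ = 12 − (3·1 + 6·2) = 12 − 15 = -3.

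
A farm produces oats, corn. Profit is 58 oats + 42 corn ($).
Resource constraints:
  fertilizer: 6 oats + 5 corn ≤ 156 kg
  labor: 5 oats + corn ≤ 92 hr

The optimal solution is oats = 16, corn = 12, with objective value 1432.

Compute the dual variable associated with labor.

2

At the optimum: fertilizer uses 156 of 156 (binding); labor uses 92 of 92 (binding).
Dual feasibility on the basic columns requires 6·y_fertilizer + 5·y_labor = 58, 5·y_fertilizer + 1·y_labor = 42.
Solving: y_fertilizer = 8, y_labor = 2.
Shadow price of labor = 2.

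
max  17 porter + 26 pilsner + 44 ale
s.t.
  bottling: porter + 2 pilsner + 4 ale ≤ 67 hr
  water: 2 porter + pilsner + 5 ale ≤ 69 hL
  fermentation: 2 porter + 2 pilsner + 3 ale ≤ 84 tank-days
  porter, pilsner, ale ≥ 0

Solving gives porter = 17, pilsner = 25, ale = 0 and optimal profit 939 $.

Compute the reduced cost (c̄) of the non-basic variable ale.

-4

At the optimum: bottling uses 67 of 67 (binding); water uses 59 of 69 (slack = 10); fermentation uses 84 of 84 (binding).
Since water is not tight, its dual is 0.
Dual feasibility on the basic columns requires 1·y_bottling + 2·y_fermentation = 17, 2·y_bottling + 2·y_fermentation = 26.
→ y_bottling = 9 and y_fermentation = 4.
Reduced cost of ale: c₃ − yᵀa₃ = 44 − (9·4 + 4·3) = 44 − 48 = -4.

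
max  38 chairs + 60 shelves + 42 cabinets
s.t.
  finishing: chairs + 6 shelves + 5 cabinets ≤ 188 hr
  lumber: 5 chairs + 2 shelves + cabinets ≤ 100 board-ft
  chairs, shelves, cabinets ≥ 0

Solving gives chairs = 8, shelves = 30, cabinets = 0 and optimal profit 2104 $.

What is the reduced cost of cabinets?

Check each constraint at x*: finishing 188/188 (tight); lumber 100/100 (tight).
Dual feasibility on the basic columns requires 1·y_finishing + 5·y_lumber = 38, 6·y_finishing + 2·y_lumber = 60.
→ y_finishing = 8 and y_lumber = 6.
Reduced cost of cabinets: c₃ − yᵀa₃ = 42 − (8·5 + 6·1) = 42 − 46 = -4.

-4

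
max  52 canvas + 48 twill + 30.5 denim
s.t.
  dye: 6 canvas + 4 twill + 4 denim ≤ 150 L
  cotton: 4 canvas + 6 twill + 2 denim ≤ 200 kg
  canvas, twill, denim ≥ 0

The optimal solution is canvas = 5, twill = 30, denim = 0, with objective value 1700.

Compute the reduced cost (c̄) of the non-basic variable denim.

Check each constraint at x*: dye 150/150 (tight); cotton 200/200 (tight).
Dual feasibility on the basic columns requires 6·y_dye + 4·y_cotton = 52, 4·y_dye + 6·y_cotton = 48.
→ y_dye = 6 and y_cotton = 4.
Reduced cost of denim: c₃ − yᵀa₃ = 30.5 − (6·4 + 4·2) = 30.5 − 32 = -1.5.

-1.5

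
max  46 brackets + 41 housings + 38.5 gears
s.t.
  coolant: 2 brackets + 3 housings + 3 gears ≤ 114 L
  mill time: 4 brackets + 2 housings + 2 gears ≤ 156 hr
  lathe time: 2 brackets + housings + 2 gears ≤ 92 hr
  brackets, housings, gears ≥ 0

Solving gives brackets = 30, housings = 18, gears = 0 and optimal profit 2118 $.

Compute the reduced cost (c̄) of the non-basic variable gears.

-2.5

At the optimum: coolant uses 114 of 114 (binding); mill time uses 156 of 156 (binding); lathe time uses 78 of 92 (slack = 14).
Slack constraints have shadow price 0 (complementary slackness).
From A_Bᵀ y = c: 2·y_coolant + 4·y_mill time = 46; 3·y_coolant + 2·y_mill time = 41.
Solving: y_coolant = 9, y_mill time = 7.
Reduced cost of gears: c₃ − yᵀa₃ = 38.5 − (9·3 + 7·2) = 38.5 − 41 = -2.5.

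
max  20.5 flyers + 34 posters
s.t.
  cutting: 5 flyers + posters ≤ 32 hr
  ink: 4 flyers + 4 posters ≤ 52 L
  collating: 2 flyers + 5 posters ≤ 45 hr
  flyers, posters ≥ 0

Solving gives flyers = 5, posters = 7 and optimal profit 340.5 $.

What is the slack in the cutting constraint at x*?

cutting used = 5·5 + 1·7 = 32; slack = 32 − 32 = 0.

0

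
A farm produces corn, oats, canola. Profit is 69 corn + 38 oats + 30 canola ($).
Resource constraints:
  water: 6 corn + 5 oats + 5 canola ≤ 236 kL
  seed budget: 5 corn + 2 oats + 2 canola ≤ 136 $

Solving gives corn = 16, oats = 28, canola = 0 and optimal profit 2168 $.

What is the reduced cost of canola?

-8

At the optimum: water uses 236 of 236 (binding); seed budget uses 136 of 136 (binding).
The binding rows give the dual system: 6·y_water + 5·y_seed budget = 69 and 5·y_water + 2·y_seed budget = 38.
Solving: y_water = 4, y_seed budget = 9.
Reduced cost of canola: c₃ − yᵀa₃ = 30 − (4·5 + 9·2) = 30 − 38 = -8.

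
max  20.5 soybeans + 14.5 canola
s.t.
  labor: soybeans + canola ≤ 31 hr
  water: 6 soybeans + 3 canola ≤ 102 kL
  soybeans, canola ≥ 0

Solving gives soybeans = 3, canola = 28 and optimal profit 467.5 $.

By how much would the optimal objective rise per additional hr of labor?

8.5

At the optimum: labor uses 31 of 31 (binding); water uses 102 of 102 (binding).
Dual feasibility on the basic columns requires 1·y_labor + 6·y_water = 20.5, 1·y_labor + 3·y_water = 14.5.
Solving: y_labor = 8.5, y_water = 2.
Shadow price of labor = 8.5.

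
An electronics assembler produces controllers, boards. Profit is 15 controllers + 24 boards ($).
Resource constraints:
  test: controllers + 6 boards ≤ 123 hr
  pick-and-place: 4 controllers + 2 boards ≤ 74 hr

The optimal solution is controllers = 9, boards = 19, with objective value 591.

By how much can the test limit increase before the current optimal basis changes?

99

Binding constraints: test, pick-and-place. The basis is B = [[1,6],[4,2]] with det -22.
Per unit increase in test, x* moves by d = (-0.0909, 0.1818).
The basis stays optimal until controllers reaches 0; allowable increase = 99 hr.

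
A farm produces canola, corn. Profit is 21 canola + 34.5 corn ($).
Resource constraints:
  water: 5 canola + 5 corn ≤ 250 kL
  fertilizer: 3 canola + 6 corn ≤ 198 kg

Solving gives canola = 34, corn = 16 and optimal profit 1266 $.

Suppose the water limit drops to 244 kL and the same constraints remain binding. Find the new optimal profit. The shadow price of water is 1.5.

1257

Δb = -6, so new z* = 1266 + (1.5)·(-6) = 1266 − 9 = 1257.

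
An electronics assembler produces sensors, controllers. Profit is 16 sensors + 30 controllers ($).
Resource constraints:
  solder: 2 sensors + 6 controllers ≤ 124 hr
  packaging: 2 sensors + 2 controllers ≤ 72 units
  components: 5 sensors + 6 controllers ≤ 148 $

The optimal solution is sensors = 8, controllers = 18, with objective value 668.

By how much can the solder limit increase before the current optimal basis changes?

Binding constraints: solder, components. The basis is B = [[2,6],[5,6]] with det -18.
Per unit increase in solder, x* moves by d = (-0.3333, 0.2778).
The basis stays optimal until sensors reaches 0; allowable increase = 24 hr.

24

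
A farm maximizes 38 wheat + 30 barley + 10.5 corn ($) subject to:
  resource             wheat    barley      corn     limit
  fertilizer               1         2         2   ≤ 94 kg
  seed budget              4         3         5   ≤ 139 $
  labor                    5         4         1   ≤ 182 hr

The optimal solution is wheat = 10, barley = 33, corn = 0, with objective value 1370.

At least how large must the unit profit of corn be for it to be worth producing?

16

Check each constraint at x*: fertilizer 76/94 (slack 18); seed budget 139/139 (tight); labor 182/182 (tight).
Slack constraints have shadow price 0 (complementary slackness).
From A_Bᵀ y = c: 4·y_seed budget + 5·y_labor = 38; 3·y_seed budget + 4·y_labor = 30.
Solving: y_seed budget = 2, y_labor = 6.
corn enters the basis when its profit ≥ yᵀa₃ = 2·5 + 6·1 = 16.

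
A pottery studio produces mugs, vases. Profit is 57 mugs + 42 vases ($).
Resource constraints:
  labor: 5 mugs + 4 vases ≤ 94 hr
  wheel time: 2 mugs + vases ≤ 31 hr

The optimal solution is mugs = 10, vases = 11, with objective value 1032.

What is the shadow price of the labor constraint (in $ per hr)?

9

Both labor and wheel time are binding at x*.
From A_Bᵀ y = c: 5·y_labor + 2·y_wheel time = 57; 4·y_labor + 1·y_wheel time = 42.
→ y_labor = 9 and y_wheel time = 6.
Shadow price of labor = 9.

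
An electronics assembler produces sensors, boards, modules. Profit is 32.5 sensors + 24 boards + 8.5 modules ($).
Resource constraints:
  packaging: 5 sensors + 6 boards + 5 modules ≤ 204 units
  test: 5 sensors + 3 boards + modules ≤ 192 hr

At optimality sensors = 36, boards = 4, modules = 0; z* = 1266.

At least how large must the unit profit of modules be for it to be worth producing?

Both packaging and test are binding at x*.
From A_Bᵀ y = c: 5·y_packaging + 5·y_test = 32.5; 6·y_packaging + 3·y_test = 24.
Solving: y_packaging = 1.5, y_test = 5.
modules enters the basis when its profit ≥ yᵀa₃ = 1.5·5 + 5·1 = 12.5.

12.5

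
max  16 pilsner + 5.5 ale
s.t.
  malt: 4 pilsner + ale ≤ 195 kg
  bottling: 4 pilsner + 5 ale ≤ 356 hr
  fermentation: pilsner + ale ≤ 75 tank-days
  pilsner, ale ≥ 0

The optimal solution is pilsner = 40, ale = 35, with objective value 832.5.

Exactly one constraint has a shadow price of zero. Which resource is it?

malt: 195/195 (binding)
bottling: 335/356 (slack 21)
fermentation: 75/75 (binding)
By complementary slackness, a constraint with positive slack has shadow price 0 → bottling.

bottling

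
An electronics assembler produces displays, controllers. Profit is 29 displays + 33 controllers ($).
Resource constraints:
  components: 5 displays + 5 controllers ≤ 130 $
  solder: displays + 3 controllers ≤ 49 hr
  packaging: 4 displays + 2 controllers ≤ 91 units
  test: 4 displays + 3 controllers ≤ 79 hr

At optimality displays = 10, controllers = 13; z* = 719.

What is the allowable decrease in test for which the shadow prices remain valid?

30

Binding constraints: solder, test. The basis is B = [[1,3],[4,3]] with det -9.
Per unit decrease in test, x* moves by d = (-0.3333, 0.1111).
The basis stays optimal until displays reaches 0; allowable decrease = 30 hr.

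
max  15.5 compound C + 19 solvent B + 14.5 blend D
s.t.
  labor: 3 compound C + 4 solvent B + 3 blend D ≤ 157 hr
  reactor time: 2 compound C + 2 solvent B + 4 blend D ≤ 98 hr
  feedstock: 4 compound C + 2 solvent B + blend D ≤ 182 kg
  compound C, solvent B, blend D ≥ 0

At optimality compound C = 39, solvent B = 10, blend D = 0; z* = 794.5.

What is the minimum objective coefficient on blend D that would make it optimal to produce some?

At the optimum: labor uses 157 of 157 (binding); reactor time uses 98 of 98 (binding); feedstock uses 176 of 182 (slack = 6).
Since feedstock is not tight, its dual is 0.
From A_Bᵀ y = c: 3·y_labor + 2·y_reactor time = 15.5; 4·y_labor + 2·y_reactor time = 19.
Solving: y_labor = 3.5, y_reactor time = 2.5.
blend D enters the basis when its profit ≥ yᵀa₃ = 3.5·3 + 2.5·4 = 20.5.

20.5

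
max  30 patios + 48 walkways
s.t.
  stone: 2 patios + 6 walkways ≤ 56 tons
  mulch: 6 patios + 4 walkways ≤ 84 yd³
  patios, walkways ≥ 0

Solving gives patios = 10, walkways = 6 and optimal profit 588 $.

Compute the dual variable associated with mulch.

3

At the optimum: stone uses 56 of 56 (binding); mulch uses 84 of 84 (binding).
From A_Bᵀ y = c: 2·y_stone + 6·y_mulch = 30; 6·y_stone + 4·y_mulch = 48.
→ y_stone = 6 and y_mulch = 3.
Shadow price of mulch = 3.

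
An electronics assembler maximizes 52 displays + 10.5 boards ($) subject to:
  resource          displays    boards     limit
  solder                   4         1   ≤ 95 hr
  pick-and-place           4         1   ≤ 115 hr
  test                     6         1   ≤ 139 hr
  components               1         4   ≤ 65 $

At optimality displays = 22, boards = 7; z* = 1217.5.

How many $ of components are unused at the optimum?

15

components used = 1·22 + 4·7 = 50; slack = 65 − 50 = 15.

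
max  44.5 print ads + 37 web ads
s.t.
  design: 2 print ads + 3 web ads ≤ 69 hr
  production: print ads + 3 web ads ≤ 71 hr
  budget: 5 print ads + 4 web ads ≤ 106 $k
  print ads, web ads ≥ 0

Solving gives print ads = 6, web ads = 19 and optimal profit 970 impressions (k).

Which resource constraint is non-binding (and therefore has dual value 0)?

production

design: 69/69 (binding)
production: 63/71 (slack 8)
budget: 106/106 (binding)
By complementary slackness, a constraint with positive slack has shadow price 0 → production.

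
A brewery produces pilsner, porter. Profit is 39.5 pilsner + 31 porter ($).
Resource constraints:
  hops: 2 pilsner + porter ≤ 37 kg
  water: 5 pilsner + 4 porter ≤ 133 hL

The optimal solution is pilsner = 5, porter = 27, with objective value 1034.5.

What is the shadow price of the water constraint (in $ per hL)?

Both hops and water are binding at x*.
Dual feasibility on the basic columns requires 2·y_hops + 5·y_water = 39.5, 1·y_hops + 4·y_water = 31.
This yields shadow prices y_hops = 1, y_water = 7.5.
Shadow price of water = 7.5.

7.5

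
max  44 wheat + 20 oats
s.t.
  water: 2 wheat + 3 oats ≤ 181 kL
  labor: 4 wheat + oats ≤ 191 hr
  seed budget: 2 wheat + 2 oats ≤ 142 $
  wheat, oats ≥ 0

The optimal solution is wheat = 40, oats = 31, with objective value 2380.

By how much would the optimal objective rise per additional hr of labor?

8

Check each constraint at x*: water 173/181 (slack 8); labor 191/191 (tight); seed budget 142/142 (tight).
Since water is not tight, its dual is 0.
The binding rows give the dual system: 4·y_labor + 2·y_seed budget = 44 and 1·y_labor + 2·y_seed budget = 20.
Solving: y_labor = 8, y_seed budget = 6.
Shadow price of labor = 8.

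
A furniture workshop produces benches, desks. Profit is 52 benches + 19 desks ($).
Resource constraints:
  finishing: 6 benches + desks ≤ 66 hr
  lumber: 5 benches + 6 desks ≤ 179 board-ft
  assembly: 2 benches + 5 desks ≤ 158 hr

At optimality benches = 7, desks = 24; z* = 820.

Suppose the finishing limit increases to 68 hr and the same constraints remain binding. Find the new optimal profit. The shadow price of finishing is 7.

834

Δb = 2, so new z* = 820 + (7)·(2) = 820 + 14 = 834.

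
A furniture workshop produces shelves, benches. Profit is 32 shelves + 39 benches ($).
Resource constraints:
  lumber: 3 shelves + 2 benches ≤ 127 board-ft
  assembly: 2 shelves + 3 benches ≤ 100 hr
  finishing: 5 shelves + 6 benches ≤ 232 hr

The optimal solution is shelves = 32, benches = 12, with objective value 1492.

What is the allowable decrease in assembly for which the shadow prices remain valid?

Binding constraints: assembly, finishing. The basis is B = [[2,3],[5,6]] with det -3.
Per unit decrease in assembly, x* moves by d = (2, -1.6667).
The basis stays optimal until lumber becomes binding; allowable decrease = 2.625 hr.

2.625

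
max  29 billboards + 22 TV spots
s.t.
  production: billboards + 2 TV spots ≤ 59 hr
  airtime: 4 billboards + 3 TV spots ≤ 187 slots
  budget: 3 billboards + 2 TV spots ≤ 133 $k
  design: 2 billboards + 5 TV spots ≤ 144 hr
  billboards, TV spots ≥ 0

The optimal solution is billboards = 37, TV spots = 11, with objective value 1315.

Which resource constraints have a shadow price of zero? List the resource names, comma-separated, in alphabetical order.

production: 59/59 (binding)
airtime: 181/187 (slack 6)
budget: 133/133 (binding)
design: 129/144 (slack 15)
By complementary slackness, a constraint with positive slack has shadow price 0 → airtime, design.

airtime, design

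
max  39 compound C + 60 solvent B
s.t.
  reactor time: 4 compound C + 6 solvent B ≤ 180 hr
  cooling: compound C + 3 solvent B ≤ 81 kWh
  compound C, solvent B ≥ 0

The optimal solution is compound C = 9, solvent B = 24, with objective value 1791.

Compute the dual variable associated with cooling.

1

Check each constraint at x*: reactor time 180/180 (tight); cooling 81/81 (tight).
The binding rows give the dual system: 4·y_reactor time + 1·y_cooling = 39 and 6·y_reactor time + 3·y_cooling = 60.
This yields shadow prices y_reactor time = 9.5, y_cooling = 1.
Shadow price of cooling = 1.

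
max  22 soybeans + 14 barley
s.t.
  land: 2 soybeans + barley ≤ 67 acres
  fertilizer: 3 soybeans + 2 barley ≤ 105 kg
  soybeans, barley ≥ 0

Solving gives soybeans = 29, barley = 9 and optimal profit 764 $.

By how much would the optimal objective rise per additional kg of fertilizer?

6

Both land and fertilizer are binding at x*.
From A_Bᵀ y = c: 2·y_land + 3·y_fertilizer = 22; 1·y_land + 2·y_fertilizer = 14.
This yields shadow prices y_land = 2, y_fertilizer = 6.
Shadow price of fertilizer = 6.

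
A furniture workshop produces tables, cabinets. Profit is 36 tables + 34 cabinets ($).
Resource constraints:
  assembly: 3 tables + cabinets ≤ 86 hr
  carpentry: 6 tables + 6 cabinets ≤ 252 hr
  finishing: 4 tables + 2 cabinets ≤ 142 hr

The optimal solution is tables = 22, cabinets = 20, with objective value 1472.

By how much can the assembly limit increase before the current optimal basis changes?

14

Binding constraints: assembly, carpentry. The basis is B = [[3,1],[6,6]] with det 12.
Per unit increase in assembly, x* moves by d = (0.5, -0.5).
The basis stays optimal until finishing becomes binding; allowable increase = 14 hr.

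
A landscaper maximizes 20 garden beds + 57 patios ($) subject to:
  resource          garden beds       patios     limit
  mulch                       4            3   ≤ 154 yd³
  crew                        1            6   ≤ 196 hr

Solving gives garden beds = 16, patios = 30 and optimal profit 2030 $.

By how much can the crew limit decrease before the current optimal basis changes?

Binding constraints: mulch, crew. The basis is B = [[4,3],[1,6]] with det 21.
Per unit decrease in crew, x* moves by d = (0.1429, -0.1905).
The basis stays optimal until patios reaches 0; allowable decrease = 157.5 hr.

157.5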